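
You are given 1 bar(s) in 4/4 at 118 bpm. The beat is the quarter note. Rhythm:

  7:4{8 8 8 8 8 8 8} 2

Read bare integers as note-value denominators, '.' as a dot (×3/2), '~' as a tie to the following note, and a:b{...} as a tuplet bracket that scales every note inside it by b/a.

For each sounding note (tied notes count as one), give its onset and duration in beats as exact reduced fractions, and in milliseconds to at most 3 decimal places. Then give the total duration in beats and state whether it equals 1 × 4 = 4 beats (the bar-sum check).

1) 0.0ms=0b +145.278ms=2/7b
2) 145.278ms=2/7b +145.278ms=2/7b
3) 290.557ms=4/7b +145.278ms=2/7b
4) 435.835ms=6/7b +145.278ms=2/7b
5) 581.114ms=8/7b +145.278ms=2/7b
6) 726.392ms=10/7b +145.278ms=2/7b
7) 871.671ms=12/7b +145.278ms=2/7b
8) 1016.949ms=2b +1016.949ms=2b
Σ=4b of 4 (118bpm 4/4) — PASS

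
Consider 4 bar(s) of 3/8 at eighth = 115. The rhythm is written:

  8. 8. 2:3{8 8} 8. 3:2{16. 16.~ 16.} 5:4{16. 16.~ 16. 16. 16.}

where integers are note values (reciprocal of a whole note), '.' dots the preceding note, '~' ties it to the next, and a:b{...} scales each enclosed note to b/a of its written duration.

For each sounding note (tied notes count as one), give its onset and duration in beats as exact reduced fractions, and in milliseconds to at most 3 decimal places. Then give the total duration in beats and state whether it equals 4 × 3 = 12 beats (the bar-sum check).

1) 0.0ms=0b +782.609ms=3/2b
2) 782.609ms=3/2b +782.609ms=3/2b
3) 1565.217ms=3b +782.609ms=3/2b
4) 2347.826ms=9/2b +782.609ms=3/2b
5) 3130.435ms=6b +782.609ms=3/2b
6) 3913.043ms=15/2b +260.87ms=1/2b
7) 4173.913ms=8b +521.739ms=1b
8) 4695.652ms=9b +313.043ms=3/5b
9) 5008.696ms=48/5b +626.087ms=6/5b
10) 5634.783ms=54/5b +313.043ms=3/5b
11) 5947.826ms=57/5b +313.043ms=3/5b
Σ=12b of 12 (115bpm 3/8) — PASS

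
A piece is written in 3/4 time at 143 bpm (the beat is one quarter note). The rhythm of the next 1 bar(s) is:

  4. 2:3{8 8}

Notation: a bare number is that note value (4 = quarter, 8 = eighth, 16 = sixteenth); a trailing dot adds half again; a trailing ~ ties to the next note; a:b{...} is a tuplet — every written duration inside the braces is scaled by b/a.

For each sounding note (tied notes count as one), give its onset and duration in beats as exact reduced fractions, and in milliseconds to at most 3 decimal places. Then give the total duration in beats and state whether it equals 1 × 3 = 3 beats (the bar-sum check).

1) 0.0ms=0b +629.371ms=3/2b
2) 629.371ms=3/2b +314.685ms=3/4b
3) 944.056ms=9/4b +314.685ms=3/4b
Σ=3b of 3 (143bpm 3/4) — PASS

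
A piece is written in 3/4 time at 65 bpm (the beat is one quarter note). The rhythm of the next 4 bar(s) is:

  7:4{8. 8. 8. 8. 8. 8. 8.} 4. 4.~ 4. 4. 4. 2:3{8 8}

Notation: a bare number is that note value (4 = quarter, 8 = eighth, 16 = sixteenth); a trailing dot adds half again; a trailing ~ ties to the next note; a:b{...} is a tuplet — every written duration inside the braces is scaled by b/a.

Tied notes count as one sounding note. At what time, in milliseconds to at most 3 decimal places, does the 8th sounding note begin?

note 8 onset = 3b = 2769.231ms

1. 0.0ms @ 0 + 395.604ms (3/7)
2. 395.604ms @ 3/7 + 395.604ms (3/7)
3. 791.209ms @ 6/7 + 395.604ms (3/7)
4. 1186.813ms @ 9/7 + 395.604ms (3/7)
5. 1582.418ms @ 12/7 + 395.604ms (3/7)
6. 1978.022ms @ 15/7 + 395.604ms (3/7)
7. 2373.626ms @ 18/7 + 395.604ms (3/7)
8. 2769.231ms @ 3 + 1384.615ms (3/2)
9. 4153.846ms @ 9/2 + 2769.231ms (3)
10. 6923.077ms @ 15/2 + 1384.615ms (3/2)
11. 8307.692ms @ 9 + 1384.615ms (3/2)
12. 9692.308ms @ 21/2 + 692.308ms (3/4)
13. 10384.615ms @ 45/4 + 692.308ms (3/4)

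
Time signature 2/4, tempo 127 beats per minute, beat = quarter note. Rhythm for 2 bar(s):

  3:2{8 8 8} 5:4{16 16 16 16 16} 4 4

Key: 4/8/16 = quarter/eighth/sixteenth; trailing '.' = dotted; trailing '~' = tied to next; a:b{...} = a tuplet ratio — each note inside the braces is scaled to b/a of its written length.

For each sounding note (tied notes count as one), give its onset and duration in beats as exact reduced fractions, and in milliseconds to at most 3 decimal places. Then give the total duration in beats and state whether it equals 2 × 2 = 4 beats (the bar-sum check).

1) 0.0ms=0b +157.48ms=1/3b
2) 157.48ms=1/3b +157.48ms=1/3b
3) 314.961ms=2/3b +157.48ms=1/3b
4) 472.441ms=1b +94.488ms=1/5b
5) 566.929ms=6/5b +94.488ms=1/5b
6) 661.417ms=7/5b +94.488ms=1/5b
7) 755.906ms=8/5b +94.488ms=1/5b
8) 850.394ms=9/5b +94.488ms=1/5b
9) 944.882ms=2b +472.441ms=1b
10) 1417.323ms=3b +472.441ms=1b
Σ=4b of 4 (127bpm 2/4) — PASS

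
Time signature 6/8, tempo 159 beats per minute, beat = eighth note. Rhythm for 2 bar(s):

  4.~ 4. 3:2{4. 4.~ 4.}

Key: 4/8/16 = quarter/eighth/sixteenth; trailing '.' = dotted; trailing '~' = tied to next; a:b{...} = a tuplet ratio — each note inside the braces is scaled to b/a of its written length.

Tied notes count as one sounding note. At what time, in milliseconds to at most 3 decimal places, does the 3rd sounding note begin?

1. 0.0ms @ 0 + 2264.151ms (6)
2. 2264.151ms @ 6 + 754.717ms (2)
3. 3018.868ms @ 8 + 1509.434ms (4)

note 3 onset = 8b = 3018.868ms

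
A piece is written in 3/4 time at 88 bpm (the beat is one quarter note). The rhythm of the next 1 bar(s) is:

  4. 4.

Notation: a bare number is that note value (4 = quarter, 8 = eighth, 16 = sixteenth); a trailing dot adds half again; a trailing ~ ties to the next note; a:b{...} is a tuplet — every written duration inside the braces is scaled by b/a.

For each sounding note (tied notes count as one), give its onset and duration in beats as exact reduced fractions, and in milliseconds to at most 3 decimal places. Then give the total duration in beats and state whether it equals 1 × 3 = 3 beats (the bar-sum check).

1) 0.0ms=0b +1022.727ms=3/2b
2) 1022.727ms=3/2b +1022.727ms=3/2b
Σ=3b of 3 (88bpm 3/4) — PASS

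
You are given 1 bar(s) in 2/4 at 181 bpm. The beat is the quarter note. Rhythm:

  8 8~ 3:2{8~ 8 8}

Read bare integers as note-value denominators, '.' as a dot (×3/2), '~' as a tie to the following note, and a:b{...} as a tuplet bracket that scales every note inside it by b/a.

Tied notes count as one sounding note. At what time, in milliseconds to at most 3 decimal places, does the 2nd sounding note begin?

1. 0.0ms @ 0 + 165.746ms (1/2)
2. 165.746ms @ 1/2 + 386.74ms (7/6)
3. 552.486ms @ 5/3 + 110.497ms (1/3)

note 2 onset = 1/2b = 165.746ms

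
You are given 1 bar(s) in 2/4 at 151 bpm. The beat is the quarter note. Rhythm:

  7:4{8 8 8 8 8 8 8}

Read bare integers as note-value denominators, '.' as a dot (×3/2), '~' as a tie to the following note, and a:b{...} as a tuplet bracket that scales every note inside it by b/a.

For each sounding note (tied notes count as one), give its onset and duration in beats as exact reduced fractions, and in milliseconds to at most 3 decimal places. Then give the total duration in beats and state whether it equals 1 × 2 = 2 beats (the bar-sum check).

1) 0.0ms=0b +113.529ms=2/7b
2) 113.529ms=2/7b +113.529ms=2/7b
3) 227.058ms=4/7b +113.529ms=2/7b
4) 340.587ms=6/7b +113.529ms=2/7b
5) 454.115ms=8/7b +113.529ms=2/7b
6) 567.644ms=10/7b +113.529ms=2/7b
7) 681.173ms=12/7b +113.529ms=2/7b
Σ=2b of 2 (151bpm 2/4) — PASS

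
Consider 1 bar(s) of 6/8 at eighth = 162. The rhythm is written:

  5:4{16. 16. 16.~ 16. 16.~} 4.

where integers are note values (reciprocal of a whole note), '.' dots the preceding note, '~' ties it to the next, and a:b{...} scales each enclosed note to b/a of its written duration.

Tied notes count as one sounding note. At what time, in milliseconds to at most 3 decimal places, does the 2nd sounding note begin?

note 2 onset = 3/5b = 222.222ms

1. 0.0ms @ 0 + 222.222ms (3/5)
2. 222.222ms @ 3/5 + 222.222ms (3/5)
3. 444.444ms @ 6/5 + 444.444ms (6/5)
4. 888.889ms @ 12/5 + 1333.333ms (18/5)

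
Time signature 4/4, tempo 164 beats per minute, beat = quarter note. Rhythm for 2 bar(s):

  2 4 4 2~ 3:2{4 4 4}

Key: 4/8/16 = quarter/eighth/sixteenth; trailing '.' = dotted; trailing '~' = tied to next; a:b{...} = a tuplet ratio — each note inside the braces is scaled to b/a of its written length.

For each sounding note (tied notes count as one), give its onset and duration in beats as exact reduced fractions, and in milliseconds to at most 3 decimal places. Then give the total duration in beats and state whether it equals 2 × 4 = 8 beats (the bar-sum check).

1) 0.0ms=0b +731.707ms=2b
2) 731.707ms=2b +365.854ms=1b
3) 1097.561ms=3b +365.854ms=1b
4) 1463.415ms=4b +975.61ms=8/3b
5) 2439.024ms=20/3b +243.902ms=2/3b
6) 2682.927ms=22/3b +243.902ms=2/3b
Σ=8b of 8 (164bpm 4/4) — PASS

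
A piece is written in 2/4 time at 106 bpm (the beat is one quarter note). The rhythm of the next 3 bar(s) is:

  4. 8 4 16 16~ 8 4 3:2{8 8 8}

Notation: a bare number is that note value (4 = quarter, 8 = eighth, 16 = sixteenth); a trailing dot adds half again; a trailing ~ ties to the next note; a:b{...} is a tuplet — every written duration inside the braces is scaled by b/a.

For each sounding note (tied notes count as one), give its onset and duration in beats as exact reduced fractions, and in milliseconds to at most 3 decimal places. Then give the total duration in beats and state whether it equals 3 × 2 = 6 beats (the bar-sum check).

1) 0.0ms=0b +849.057ms=3/2b
2) 849.057ms=3/2b +283.019ms=1/2b
3) 1132.075ms=2b +566.038ms=1b
4) 1698.113ms=3b +141.509ms=1/4b
5) 1839.623ms=13/4b +424.528ms=3/4b
6) 2264.151ms=4b +566.038ms=1b
7) 2830.189ms=5b +188.679ms=1/3b
8) 3018.868ms=16/3b +188.679ms=1/3b
9) 3207.547ms=17/3b +188.679ms=1/3b
Σ=6b of 6 (106bpm 2/4) — PASS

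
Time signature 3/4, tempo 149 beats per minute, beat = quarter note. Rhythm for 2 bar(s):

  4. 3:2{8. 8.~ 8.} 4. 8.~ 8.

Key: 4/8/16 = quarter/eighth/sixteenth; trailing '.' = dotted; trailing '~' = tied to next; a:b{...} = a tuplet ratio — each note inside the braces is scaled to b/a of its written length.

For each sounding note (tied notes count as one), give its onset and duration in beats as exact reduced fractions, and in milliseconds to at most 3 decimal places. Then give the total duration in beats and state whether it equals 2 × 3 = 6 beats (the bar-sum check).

1) 0.0ms=0b +604.027ms=3/2b
2) 604.027ms=3/2b +201.342ms=1/2b
3) 805.369ms=2b +402.685ms=1b
4) 1208.054ms=3b +604.027ms=3/2b
5) 1812.081ms=9/2b +604.027ms=3/2b
Σ=6b of 6 (149bpm 3/4) — PASS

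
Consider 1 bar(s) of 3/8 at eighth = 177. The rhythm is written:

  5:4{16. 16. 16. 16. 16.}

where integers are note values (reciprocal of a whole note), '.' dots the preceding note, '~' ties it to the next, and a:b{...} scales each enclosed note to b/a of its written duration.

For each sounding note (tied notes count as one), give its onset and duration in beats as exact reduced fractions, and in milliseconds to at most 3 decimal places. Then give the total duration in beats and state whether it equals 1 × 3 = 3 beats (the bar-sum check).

1) 0.0ms=0b +203.39ms=3/5b
2) 203.39ms=3/5b +203.39ms=3/5b
3) 406.78ms=6/5b +203.39ms=3/5b
4) 610.169ms=9/5b +203.39ms=3/5b
5) 813.559ms=12/5b +203.39ms=3/5b
Σ=3b of 3 (177bpm 3/8) — PASS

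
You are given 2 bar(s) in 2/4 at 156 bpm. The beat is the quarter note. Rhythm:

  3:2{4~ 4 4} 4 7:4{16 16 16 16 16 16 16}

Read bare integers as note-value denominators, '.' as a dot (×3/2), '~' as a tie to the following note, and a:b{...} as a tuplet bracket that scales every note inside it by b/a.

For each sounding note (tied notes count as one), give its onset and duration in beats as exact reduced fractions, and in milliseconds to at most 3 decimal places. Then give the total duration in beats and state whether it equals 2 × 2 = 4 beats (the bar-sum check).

1) 0.0ms=0b +512.821ms=4/3b
2) 512.821ms=4/3b +256.41ms=2/3b
3) 769.231ms=2b +384.615ms=1b
4) 1153.846ms=3b +54.945ms=1/7b
5) 1208.791ms=22/7b +54.945ms=1/7b
6) 1263.736ms=23/7b +54.945ms=1/7b
7) 1318.681ms=24/7b +54.945ms=1/7b
8) 1373.626ms=25/7b +54.945ms=1/7b
9) 1428.571ms=26/7b +54.945ms=1/7b
10) 1483.516ms=27/7b +54.945ms=1/7b
Σ=4b of 4 (156bpm 2/4) — PASS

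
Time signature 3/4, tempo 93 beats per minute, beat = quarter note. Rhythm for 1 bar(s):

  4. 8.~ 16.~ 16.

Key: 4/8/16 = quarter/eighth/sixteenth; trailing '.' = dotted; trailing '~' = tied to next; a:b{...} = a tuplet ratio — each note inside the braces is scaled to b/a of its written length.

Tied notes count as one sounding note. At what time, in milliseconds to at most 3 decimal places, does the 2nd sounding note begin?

1. 0.0ms @ 0 + 967.742ms (3/2)
2. 967.742ms @ 3/2 + 967.742ms (3/2)

note 2 onset = 3/2b = 967.742ms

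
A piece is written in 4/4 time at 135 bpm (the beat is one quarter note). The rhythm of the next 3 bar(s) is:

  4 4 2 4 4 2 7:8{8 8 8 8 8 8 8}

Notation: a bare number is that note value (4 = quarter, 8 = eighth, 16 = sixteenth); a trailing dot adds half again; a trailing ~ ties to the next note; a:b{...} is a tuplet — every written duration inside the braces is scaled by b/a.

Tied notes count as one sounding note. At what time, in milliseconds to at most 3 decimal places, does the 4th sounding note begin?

1. 0.0ms @ 0 + 444.444ms (1)
2. 444.444ms @ 1 + 444.444ms (1)
3. 888.889ms @ 2 + 888.889ms (2)
4. 1777.778ms @ 4 + 444.444ms (1)
5. 2222.222ms @ 5 + 444.444ms (1)
6. 2666.667ms @ 6 + 888.889ms (2)
7. 3555.556ms @ 8 + 253.968ms (4/7)
8. 3809.524ms @ 60/7 + 253.968ms (4/7)
9. 4063.492ms @ 64/7 + 253.968ms (4/7)
10. 4317.46ms @ 68/7 + 253.968ms (4/7)
11. 4571.429ms @ 72/7 + 253.968ms (4/7)
12. 4825.397ms @ 76/7 + 253.968ms (4/7)
13. 5079.365ms @ 80/7 + 253.968ms (4/7)

note 4 onset = 4b = 1777.778ms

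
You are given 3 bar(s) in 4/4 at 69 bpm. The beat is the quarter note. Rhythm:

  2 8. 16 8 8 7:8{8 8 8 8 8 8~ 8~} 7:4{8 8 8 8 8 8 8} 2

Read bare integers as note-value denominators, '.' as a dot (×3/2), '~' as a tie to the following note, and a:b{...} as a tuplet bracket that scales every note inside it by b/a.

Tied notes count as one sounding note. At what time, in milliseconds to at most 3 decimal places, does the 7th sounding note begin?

note 7 onset = 32/7b = 3975.155ms

1. 0.0ms @ 0 + 1739.13ms (2)
2. 1739.13ms @ 2 + 652.174ms (3/4)
3. 2391.304ms @ 11/4 + 217.391ms (1/4)
4. 2608.696ms @ 3 + 434.783ms (1/2)
5. 3043.478ms @ 7/2 + 434.783ms (1/2)
6. 3478.261ms @ 4 + 496.894ms (4/7)
7. 3975.155ms @ 32/7 + 496.894ms (4/7)
8. 4472.05ms @ 36/7 + 496.894ms (4/7)
9. 4968.944ms @ 40/7 + 496.894ms (4/7)
10. 5465.839ms @ 44/7 + 496.894ms (4/7)
11. 5962.733ms @ 48/7 + 1242.236ms (10/7)
12. 7204.969ms @ 58/7 + 248.447ms (2/7)
13. 7453.416ms @ 60/7 + 248.447ms (2/7)
14. 7701.863ms @ 62/7 + 248.447ms (2/7)
15. 7950.311ms @ 64/7 + 248.447ms (2/7)
16. 8198.758ms @ 66/7 + 248.447ms (2/7)
17. 8447.205ms @ 68/7 + 248.447ms (2/7)
18. 8695.652ms @ 10 + 1739.13ms (2)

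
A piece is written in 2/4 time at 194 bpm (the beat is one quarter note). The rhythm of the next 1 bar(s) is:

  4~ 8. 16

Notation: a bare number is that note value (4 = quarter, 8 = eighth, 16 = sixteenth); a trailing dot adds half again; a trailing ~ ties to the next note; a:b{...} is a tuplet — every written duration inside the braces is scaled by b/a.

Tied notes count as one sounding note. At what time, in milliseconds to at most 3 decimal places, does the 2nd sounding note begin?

note 2 onset = 7/4b = 541.237ms

1. 0.0ms @ 0 + 541.237ms (7/4)
2. 541.237ms @ 7/4 + 77.32ms (1/4)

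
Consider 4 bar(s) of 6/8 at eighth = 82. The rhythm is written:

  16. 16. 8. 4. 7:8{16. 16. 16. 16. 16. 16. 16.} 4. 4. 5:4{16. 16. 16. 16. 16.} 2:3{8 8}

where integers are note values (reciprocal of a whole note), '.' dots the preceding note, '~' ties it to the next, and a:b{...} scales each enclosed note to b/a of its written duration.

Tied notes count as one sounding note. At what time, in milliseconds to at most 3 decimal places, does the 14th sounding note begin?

1. 0.0ms @ 0 + 548.78ms (3/4)
2. 548.78ms @ 3/4 + 548.78ms (3/4)
3. 1097.561ms @ 3/2 + 1097.561ms (3/2)
4. 2195.122ms @ 3 + 2195.122ms (3)
5. 4390.244ms @ 6 + 627.178ms (6/7)
6. 5017.422ms @ 48/7 + 627.178ms (6/7)
7. 5644.599ms @ 54/7 + 627.178ms (6/7)
8. 6271.777ms @ 60/7 + 627.178ms (6/7)
9. 6898.955ms @ 66/7 + 627.178ms (6/7)
10. 7526.132ms @ 72/7 + 627.178ms (6/7)
11. 8153.31ms @ 78/7 + 627.178ms (6/7)
12. 8780.488ms @ 12 + 2195.122ms (3)
13. 10975.61ms @ 15 + 2195.122ms (3)
14. 13170.732ms @ 18 + 439.024ms (3/5)
15. 13609.756ms @ 93/5 + 439.024ms (3/5)
16. 14048.78ms @ 96/5 + 439.024ms (3/5)
17. 14487.805ms @ 99/5 + 439.024ms (3/5)
18. 14926.829ms @ 102/5 + 439.024ms (3/5)
19. 15365.854ms @ 21 + 1097.561ms (3/2)
20. 16463.415ms @ 45/2 + 1097.561ms (3/2)

note 14 onset = 18b = 13170.732ms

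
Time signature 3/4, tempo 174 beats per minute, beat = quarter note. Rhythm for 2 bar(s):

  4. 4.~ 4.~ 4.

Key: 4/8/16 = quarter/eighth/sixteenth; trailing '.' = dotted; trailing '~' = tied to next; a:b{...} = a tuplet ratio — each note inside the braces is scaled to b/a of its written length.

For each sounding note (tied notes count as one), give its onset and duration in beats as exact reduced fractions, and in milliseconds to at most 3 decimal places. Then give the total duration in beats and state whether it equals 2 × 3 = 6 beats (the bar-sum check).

1) 0.0ms=0b +517.241ms=3/2b
2) 517.241ms=3/2b +1551.724ms=9/2b
Σ=6b of 6 (174bpm 3/4) — PASS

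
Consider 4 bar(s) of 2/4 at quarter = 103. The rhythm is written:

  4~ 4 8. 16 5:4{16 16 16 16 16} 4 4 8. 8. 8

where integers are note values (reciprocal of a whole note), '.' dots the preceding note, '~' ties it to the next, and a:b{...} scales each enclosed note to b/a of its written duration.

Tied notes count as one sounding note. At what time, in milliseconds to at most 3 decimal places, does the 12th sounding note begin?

1. 0.0ms @ 0 + 1165.049ms (2)
2. 1165.049ms @ 2 + 436.893ms (3/4)
3. 1601.942ms @ 11/4 + 145.631ms (1/4)
4. 1747.573ms @ 3 + 116.505ms (1/5)
5. 1864.078ms @ 16/5 + 116.505ms (1/5)
6. 1980.583ms @ 17/5 + 116.505ms (1/5)
7. 2097.087ms @ 18/5 + 116.505ms (1/5)
8. 2213.592ms @ 19/5 + 116.505ms (1/5)
9. 2330.097ms @ 4 + 582.524ms (1)
10. 2912.621ms @ 5 + 582.524ms (1)
11. 3495.146ms @ 6 + 436.893ms (3/4)
12. 3932.039ms @ 27/4 + 436.893ms (3/4)
13. 4368.932ms @ 15/2 + 291.262ms (1/2)

note 12 onset = 27/4b = 3932.039ms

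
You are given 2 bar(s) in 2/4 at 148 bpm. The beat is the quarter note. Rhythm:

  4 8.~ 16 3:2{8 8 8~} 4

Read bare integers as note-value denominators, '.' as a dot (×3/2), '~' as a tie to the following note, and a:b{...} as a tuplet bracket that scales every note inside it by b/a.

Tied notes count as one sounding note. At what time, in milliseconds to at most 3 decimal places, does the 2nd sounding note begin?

note 2 onset = 1b = 405.405ms

1. 0.0ms @ 0 + 405.405ms (1)
2. 405.405ms @ 1 + 405.405ms (1)
3. 810.811ms @ 2 + 135.135ms (1/3)
4. 945.946ms @ 7/3 + 135.135ms (1/3)
5. 1081.081ms @ 8/3 + 540.541ms (4/3)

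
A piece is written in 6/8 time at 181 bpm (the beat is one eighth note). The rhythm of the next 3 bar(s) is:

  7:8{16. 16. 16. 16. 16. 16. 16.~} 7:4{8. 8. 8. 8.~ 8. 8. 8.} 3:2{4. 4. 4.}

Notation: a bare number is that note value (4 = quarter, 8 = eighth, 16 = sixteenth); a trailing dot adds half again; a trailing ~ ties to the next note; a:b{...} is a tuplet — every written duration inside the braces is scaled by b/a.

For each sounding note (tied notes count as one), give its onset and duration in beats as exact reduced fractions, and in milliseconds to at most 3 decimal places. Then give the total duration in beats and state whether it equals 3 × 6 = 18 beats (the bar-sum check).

1) 0.0ms=0b +284.136ms=6/7b
2) 284.136ms=6/7b +284.136ms=6/7b
3) 568.272ms=12/7b +284.136ms=6/7b
4) 852.407ms=18/7b +284.136ms=6/7b
5) 1136.543ms=24/7b +284.136ms=6/7b
6) 1420.679ms=30/7b +284.136ms=6/7b
7) 1704.815ms=36/7b +568.272ms=12/7b
8) 2273.086ms=48/7b +284.136ms=6/7b
9) 2557.222ms=54/7b +284.136ms=6/7b
10) 2841.358ms=60/7b +568.272ms=12/7b
11) 3409.629ms=72/7b +284.136ms=6/7b
12) 3693.765ms=78/7b +284.136ms=6/7b
13) 3977.901ms=12b +662.983ms=2b
14) 4640.884ms=14b +662.983ms=2b
15) 5303.867ms=16b +662.983ms=2b
Σ=18b of 18 (181bpm 6/8) — PASS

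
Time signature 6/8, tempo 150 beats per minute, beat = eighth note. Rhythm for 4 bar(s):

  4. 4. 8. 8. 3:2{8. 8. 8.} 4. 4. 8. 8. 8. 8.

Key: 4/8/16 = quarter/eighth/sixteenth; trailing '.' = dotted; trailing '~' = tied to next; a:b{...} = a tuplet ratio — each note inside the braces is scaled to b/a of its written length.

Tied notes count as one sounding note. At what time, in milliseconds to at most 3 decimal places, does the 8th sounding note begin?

note 8 onset = 12b = 4800.0ms

1. 0.0ms @ 0 + 1200.0ms (3)
2. 1200.0ms @ 3 + 1200.0ms (3)
3. 2400.0ms @ 6 + 600.0ms (3/2)
4. 3000.0ms @ 15/2 + 600.0ms (3/2)
5. 3600.0ms @ 9 + 400.0ms (1)
6. 4000.0ms @ 10 + 400.0ms (1)
7. 4400.0ms @ 11 + 400.0ms (1)
8. 4800.0ms @ 12 + 1200.0ms (3)
9. 6000.0ms @ 15 + 1200.0ms (3)
10. 7200.0ms @ 18 + 600.0ms (3/2)
11. 7800.0ms @ 39/2 + 600.0ms (3/2)
12. 8400.0ms @ 21 + 600.0ms (3/2)
13. 9000.0ms @ 45/2 + 600.0ms (3/2)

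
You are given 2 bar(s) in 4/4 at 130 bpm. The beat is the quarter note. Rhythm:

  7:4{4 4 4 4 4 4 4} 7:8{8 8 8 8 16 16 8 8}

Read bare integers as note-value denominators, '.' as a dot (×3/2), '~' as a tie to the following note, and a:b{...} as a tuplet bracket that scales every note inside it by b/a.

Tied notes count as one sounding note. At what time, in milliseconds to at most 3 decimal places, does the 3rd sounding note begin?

note 3 onset = 8/7b = 527.473ms

1. 0.0ms @ 0 + 263.736ms (4/7)
2. 263.736ms @ 4/7 + 263.736ms (4/7)
3. 527.473ms @ 8/7 + 263.736ms (4/7)
4. 791.209ms @ 12/7 + 263.736ms (4/7)
5. 1054.945ms @ 16/7 + 263.736ms (4/7)
6. 1318.681ms @ 20/7 + 263.736ms (4/7)
7. 1582.418ms @ 24/7 + 263.736ms (4/7)
8. 1846.154ms @ 4 + 263.736ms (4/7)
9. 2109.89ms @ 32/7 + 263.736ms (4/7)
10. 2373.626ms @ 36/7 + 263.736ms (4/7)
11. 2637.363ms @ 40/7 + 263.736ms (4/7)
12. 2901.099ms @ 44/7 + 131.868ms (2/7)
13. 3032.967ms @ 46/7 + 131.868ms (2/7)
14. 3164.835ms @ 48/7 + 263.736ms (4/7)
15. 3428.571ms @ 52/7 + 263.736ms (4/7)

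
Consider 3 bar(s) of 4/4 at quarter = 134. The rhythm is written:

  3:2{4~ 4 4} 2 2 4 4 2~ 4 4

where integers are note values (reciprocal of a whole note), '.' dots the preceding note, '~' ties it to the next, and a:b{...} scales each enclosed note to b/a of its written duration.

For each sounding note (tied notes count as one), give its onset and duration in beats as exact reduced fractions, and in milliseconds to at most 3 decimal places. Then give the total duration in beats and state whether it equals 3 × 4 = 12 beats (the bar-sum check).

1) 0.0ms=0b +597.015ms=4/3b
2) 597.015ms=4/3b +298.507ms=2/3b
3) 895.522ms=2b +895.522ms=2b
4) 1791.045ms=4b +895.522ms=2b
5) 2686.567ms=6b +447.761ms=1b
6) 3134.328ms=7b +447.761ms=1b
7) 3582.09ms=8b +1343.284ms=3b
8) 4925.373ms=11b +447.761ms=1b
Σ=12b of 12 (134bpm 4/4) — PASS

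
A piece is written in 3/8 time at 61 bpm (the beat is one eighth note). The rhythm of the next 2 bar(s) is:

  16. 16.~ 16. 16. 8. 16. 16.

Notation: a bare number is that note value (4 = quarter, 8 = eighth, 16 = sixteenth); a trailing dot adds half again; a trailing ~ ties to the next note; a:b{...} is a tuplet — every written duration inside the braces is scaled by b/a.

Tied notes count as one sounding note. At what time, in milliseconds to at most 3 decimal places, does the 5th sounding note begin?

1. 0.0ms @ 0 + 737.705ms (3/4)
2. 737.705ms @ 3/4 + 1475.41ms (3/2)
3. 2213.115ms @ 9/4 + 737.705ms (3/4)
4. 2950.82ms @ 3 + 1475.41ms (3/2)
5. 4426.23ms @ 9/2 + 737.705ms (3/4)
6. 5163.934ms @ 21/4 + 737.705ms (3/4)

note 5 onset = 9/2b = 4426.23ms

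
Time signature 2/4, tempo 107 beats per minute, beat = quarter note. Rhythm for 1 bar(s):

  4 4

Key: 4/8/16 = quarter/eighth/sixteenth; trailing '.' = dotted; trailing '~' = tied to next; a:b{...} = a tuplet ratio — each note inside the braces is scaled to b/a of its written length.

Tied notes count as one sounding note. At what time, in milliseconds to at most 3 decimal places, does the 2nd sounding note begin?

note 2 onset = 1b = 560.748ms

1. 0.0ms @ 0 + 560.748ms (1)
2. 560.748ms @ 1 + 560.748ms (1)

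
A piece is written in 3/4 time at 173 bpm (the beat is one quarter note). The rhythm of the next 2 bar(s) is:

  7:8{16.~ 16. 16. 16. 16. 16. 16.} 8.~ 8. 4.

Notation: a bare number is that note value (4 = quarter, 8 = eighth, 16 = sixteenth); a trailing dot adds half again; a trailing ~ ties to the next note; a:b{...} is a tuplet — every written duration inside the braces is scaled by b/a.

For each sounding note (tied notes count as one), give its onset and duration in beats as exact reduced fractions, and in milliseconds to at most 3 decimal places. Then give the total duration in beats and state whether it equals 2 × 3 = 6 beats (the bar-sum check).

1) 0.0ms=0b +297.275ms=6/7b
2) 297.275ms=6/7b +148.637ms=3/7b
3) 445.912ms=9/7b +148.637ms=3/7b
4) 594.55ms=12/7b +148.637ms=3/7b
5) 743.187ms=15/7b +148.637ms=3/7b
6) 891.825ms=18/7b +148.637ms=3/7b
7) 1040.462ms=3b +520.231ms=3/2b
8) 1560.694ms=9/2b +520.231ms=3/2b
Σ=6b of 6 (173bpm 3/4) — PASS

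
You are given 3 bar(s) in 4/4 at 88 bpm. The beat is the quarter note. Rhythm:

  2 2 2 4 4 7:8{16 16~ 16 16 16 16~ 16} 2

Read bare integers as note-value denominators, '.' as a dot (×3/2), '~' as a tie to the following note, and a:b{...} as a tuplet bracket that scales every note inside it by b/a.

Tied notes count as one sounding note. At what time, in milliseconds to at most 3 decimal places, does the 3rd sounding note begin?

1. 0.0ms @ 0 + 1363.636ms (2)
2. 1363.636ms @ 2 + 1363.636ms (2)
3. 2727.273ms @ 4 + 1363.636ms (2)
4. 4090.909ms @ 6 + 681.818ms (1)
5. 4772.727ms @ 7 + 681.818ms (1)
6. 5454.545ms @ 8 + 194.805ms (2/7)
7. 5649.351ms @ 58/7 + 389.61ms (4/7)
8. 6038.961ms @ 62/7 + 194.805ms (2/7)
9. 6233.766ms @ 64/7 + 194.805ms (2/7)
10. 6428.571ms @ 66/7 + 389.61ms (4/7)
11. 6818.182ms @ 10 + 1363.636ms (2)

note 3 onset = 4b = 2727.273ms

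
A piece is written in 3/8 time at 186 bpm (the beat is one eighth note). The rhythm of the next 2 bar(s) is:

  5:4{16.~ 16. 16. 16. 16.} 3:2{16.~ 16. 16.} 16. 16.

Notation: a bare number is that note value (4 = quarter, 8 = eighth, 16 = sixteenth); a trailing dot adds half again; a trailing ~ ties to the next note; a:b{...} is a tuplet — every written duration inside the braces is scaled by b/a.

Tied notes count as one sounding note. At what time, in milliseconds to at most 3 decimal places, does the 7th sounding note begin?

note 7 onset = 9/2b = 1451.613ms

1. 0.0ms @ 0 + 387.097ms (6/5)
2. 387.097ms @ 6/5 + 193.548ms (3/5)
3. 580.645ms @ 9/5 + 193.548ms (3/5)
4. 774.194ms @ 12/5 + 193.548ms (3/5)
5. 967.742ms @ 3 + 322.581ms (1)
6. 1290.323ms @ 4 + 161.29ms (1/2)
7. 1451.613ms @ 9/2 + 241.935ms (3/4)
8. 1693.548ms @ 21/4 + 241.935ms (3/4)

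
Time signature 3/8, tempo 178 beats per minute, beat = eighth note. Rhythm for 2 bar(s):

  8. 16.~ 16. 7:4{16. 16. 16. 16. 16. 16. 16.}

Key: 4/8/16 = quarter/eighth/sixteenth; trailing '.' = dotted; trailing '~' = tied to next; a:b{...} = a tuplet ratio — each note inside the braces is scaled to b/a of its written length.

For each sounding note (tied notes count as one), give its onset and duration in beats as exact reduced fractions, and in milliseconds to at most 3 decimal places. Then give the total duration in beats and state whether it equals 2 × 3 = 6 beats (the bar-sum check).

1) 0.0ms=0b +505.618ms=3/2b
2) 505.618ms=3/2b +505.618ms=3/2b
3) 1011.236ms=3b +144.462ms=3/7b
4) 1155.698ms=24/7b +144.462ms=3/7b
5) 1300.161ms=27/7b +144.462ms=3/7b
6) 1444.623ms=30/7b +144.462ms=3/7b
7) 1589.085ms=33/7b +144.462ms=3/7b
8) 1733.547ms=36/7b +144.462ms=3/7b
9) 1878.01ms=39/7b +144.462ms=3/7b
Σ=6b of 6 (178bpm 3/8) — PASS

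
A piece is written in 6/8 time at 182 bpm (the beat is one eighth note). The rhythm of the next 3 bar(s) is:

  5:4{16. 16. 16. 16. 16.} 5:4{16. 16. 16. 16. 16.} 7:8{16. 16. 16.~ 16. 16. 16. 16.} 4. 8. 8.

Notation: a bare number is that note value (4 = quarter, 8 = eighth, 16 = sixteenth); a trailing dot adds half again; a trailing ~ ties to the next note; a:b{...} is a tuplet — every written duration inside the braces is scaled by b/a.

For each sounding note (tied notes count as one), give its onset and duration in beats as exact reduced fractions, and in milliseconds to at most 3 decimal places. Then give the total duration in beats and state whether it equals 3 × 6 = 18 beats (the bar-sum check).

1) 0.0ms=0b +197.802ms=3/5b
2) 197.802ms=3/5b +197.802ms=3/5b
3) 395.604ms=6/5b +197.802ms=3/5b
4) 593.407ms=9/5b +197.802ms=3/5b
5) 791.209ms=12/5b +197.802ms=3/5b
6) 989.011ms=3b +197.802ms=3/5b
7) 1186.813ms=18/5b +197.802ms=3/5b
8) 1384.615ms=21/5b +197.802ms=3/5b
9) 1582.418ms=24/5b +197.802ms=3/5b
10) 1780.22ms=27/5b +197.802ms=3/5b
11) 1978.022ms=6b +282.575ms=6/7b
12) 2260.597ms=48/7b +282.575ms=6/7b
13) 2543.171ms=54/7b +565.149ms=12/7b
14) 3108.32ms=66/7b +282.575ms=6/7b
15) 3390.895ms=72/7b +282.575ms=6/7b
16) 3673.469ms=78/7b +282.575ms=6/7b
17) 3956.044ms=12b +989.011ms=3b
18) 4945.055ms=15b +494.505ms=3/2b
19) 5439.56ms=33/2b +494.505ms=3/2b
Σ=18b of 18 (182bpm 6/8) — PASS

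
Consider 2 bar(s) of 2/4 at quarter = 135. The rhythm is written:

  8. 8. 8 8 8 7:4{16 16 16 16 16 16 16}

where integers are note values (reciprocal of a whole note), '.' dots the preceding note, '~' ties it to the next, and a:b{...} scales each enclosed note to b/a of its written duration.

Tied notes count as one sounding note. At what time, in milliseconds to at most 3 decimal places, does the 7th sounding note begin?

1. 0.0ms @ 0 + 333.333ms (3/4)
2. 333.333ms @ 3/4 + 333.333ms (3/4)
3. 666.667ms @ 3/2 + 222.222ms (1/2)
4. 888.889ms @ 2 + 222.222ms (1/2)
5. 1111.111ms @ 5/2 + 222.222ms (1/2)
6. 1333.333ms @ 3 + 63.492ms (1/7)
7. 1396.825ms @ 22/7 + 63.492ms (1/7)
8. 1460.317ms @ 23/7 + 63.492ms (1/7)
9. 1523.81ms @ 24/7 + 63.492ms (1/7)
10. 1587.302ms @ 25/7 + 63.492ms (1/7)
11. 1650.794ms @ 26/7 + 63.492ms (1/7)
12. 1714.286ms @ 27/7 + 63.492ms (1/7)

note 7 onset = 22/7b = 1396.825ms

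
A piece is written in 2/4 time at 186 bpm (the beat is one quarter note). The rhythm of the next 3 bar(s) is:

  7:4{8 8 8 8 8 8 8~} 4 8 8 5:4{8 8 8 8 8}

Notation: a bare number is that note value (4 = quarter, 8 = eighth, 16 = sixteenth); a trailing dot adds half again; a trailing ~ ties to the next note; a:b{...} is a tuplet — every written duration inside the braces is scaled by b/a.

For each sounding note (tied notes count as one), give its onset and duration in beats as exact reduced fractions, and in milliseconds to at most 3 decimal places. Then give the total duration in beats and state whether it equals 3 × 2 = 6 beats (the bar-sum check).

1) 0.0ms=0b +92.166ms=2/7b
2) 92.166ms=2/7b +92.166ms=2/7b
3) 184.332ms=4/7b +92.166ms=2/7b
4) 276.498ms=6/7b +92.166ms=2/7b
5) 368.664ms=8/7b +92.166ms=2/7b
6) 460.829ms=10/7b +92.166ms=2/7b
7) 552.995ms=12/7b +414.747ms=9/7b
8) 967.742ms=3b +161.29ms=1/2b
9) 1129.032ms=7/2b +161.29ms=1/2b
10) 1290.323ms=4b +129.032ms=2/5b
11) 1419.355ms=22/5b +129.032ms=2/5b
12) 1548.387ms=24/5b +129.032ms=2/5b
13) 1677.419ms=26/5b +129.032ms=2/5b
14) 1806.452ms=28/5b +129.032ms=2/5b
Σ=6b of 6 (186bpm 2/4) — PASS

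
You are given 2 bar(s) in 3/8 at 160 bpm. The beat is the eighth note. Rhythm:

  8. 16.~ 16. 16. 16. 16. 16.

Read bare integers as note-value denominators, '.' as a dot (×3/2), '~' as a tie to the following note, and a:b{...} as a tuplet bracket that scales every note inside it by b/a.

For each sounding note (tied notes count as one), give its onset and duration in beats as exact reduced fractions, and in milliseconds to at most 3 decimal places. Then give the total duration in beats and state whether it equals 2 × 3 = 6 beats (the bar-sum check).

1) 0.0ms=0b +562.5ms=3/2b
2) 562.5ms=3/2b +562.5ms=3/2b
3) 1125.0ms=3b +281.25ms=3/4b
4) 1406.25ms=15/4b +281.25ms=3/4b
5) 1687.5ms=9/2b +281.25ms=3/4b
6) 1968.75ms=21/4b +281.25ms=3/4b
Σ=6b of 6 (160bpm 3/8) — PASS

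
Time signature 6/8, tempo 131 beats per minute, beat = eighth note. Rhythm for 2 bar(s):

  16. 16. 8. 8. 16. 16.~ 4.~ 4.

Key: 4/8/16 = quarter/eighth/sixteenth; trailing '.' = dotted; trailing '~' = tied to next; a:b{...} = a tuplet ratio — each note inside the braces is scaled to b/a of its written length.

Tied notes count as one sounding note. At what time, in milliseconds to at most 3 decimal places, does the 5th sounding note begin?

1. 0.0ms @ 0 + 343.511ms (3/4)
2. 343.511ms @ 3/4 + 343.511ms (3/4)
3. 687.023ms @ 3/2 + 687.023ms (3/2)
4. 1374.046ms @ 3 + 687.023ms (3/2)
5. 2061.069ms @ 9/2 + 343.511ms (3/4)
6. 2404.58ms @ 21/4 + 3091.603ms (27/4)

note 5 onset = 9/2b = 2061.069ms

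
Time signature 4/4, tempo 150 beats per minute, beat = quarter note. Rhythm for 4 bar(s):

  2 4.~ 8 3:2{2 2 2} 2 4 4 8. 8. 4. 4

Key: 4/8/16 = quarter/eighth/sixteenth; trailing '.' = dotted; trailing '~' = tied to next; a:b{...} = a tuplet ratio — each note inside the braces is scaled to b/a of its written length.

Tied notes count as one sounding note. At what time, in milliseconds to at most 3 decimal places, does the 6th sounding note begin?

1. 0.0ms @ 0 + 800.0ms (2)
2. 800.0ms @ 2 + 800.0ms (2)
3. 1600.0ms @ 4 + 533.333ms (4/3)
4. 2133.333ms @ 16/3 + 533.333ms (4/3)
5. 2666.667ms @ 20/3 + 533.333ms (4/3)
6. 3200.0ms @ 8 + 800.0ms (2)
7. 4000.0ms @ 10 + 400.0ms (1)
8. 4400.0ms @ 11 + 400.0ms (1)
9. 4800.0ms @ 12 + 300.0ms (3/4)
10. 5100.0ms @ 51/4 + 300.0ms (3/4)
11. 5400.0ms @ 27/2 + 600.0ms (3/2)
12. 6000.0ms @ 15 + 400.0ms (1)

note 6 onset = 8b = 3200.0ms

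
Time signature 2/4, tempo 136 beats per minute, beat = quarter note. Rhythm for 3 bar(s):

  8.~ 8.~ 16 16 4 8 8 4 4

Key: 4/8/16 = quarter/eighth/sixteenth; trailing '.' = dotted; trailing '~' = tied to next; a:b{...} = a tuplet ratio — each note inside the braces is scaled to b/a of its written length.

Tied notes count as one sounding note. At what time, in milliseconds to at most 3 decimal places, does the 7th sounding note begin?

note 7 onset = 5b = 2205.882ms

1. 0.0ms @ 0 + 772.059ms (7/4)
2. 772.059ms @ 7/4 + 110.294ms (1/4)
3. 882.353ms @ 2 + 441.176ms (1)
4. 1323.529ms @ 3 + 220.588ms (1/2)
5. 1544.118ms @ 7/2 + 220.588ms (1/2)
6. 1764.706ms @ 4 + 441.176ms (1)
7. 2205.882ms @ 5 + 441.176ms (1)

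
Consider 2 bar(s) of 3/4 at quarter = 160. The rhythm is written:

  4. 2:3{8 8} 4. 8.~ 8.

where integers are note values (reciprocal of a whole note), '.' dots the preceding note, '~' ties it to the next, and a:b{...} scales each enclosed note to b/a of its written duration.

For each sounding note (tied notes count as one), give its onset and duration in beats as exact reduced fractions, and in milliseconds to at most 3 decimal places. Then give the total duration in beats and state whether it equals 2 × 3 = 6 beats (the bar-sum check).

1) 0.0ms=0b +562.5ms=3/2b
2) 562.5ms=3/2b +281.25ms=3/4b
3) 843.75ms=9/4b +281.25ms=3/4b
4) 1125.0ms=3b +562.5ms=3/2b
5) 1687.5ms=9/2b +562.5ms=3/2b
Σ=6b of 6 (160bpm 3/4) — PASS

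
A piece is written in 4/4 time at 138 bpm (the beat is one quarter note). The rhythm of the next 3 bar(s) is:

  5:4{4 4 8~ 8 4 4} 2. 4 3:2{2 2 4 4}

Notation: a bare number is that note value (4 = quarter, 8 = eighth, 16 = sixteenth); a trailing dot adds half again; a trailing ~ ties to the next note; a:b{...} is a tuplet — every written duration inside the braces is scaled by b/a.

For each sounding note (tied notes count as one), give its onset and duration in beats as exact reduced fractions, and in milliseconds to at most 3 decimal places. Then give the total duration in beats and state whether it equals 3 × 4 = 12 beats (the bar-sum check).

1) 0.0ms=0b +347.826ms=4/5b
2) 347.826ms=4/5b +347.826ms=4/5b
3) 695.652ms=8/5b +347.826ms=4/5b
4) 1043.478ms=12/5b +347.826ms=4/5b
5) 1391.304ms=16/5b +347.826ms=4/5b
6) 1739.13ms=4b +1304.348ms=3b
7) 3043.478ms=7b +434.783ms=1b
8) 3478.261ms=8b +579.71ms=4/3b
9) 4057.971ms=28/3b +579.71ms=4/3b
10) 4637.681ms=32/3b +289.855ms=2/3b
11) 4927.536ms=34/3b +289.855ms=2/3b
Σ=12b of 12 (138bpm 4/4) — PASS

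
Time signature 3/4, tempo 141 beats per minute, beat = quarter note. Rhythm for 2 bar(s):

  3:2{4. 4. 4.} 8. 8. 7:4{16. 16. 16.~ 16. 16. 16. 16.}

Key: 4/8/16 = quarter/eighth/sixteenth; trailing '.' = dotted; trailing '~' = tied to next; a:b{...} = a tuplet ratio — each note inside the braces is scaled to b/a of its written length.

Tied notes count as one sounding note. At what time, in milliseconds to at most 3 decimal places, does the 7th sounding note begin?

note 7 onset = 33/7b = 2006.079ms

1. 0.0ms @ 0 + 425.532ms (1)
2. 425.532ms @ 1 + 425.532ms (1)
3. 851.064ms @ 2 + 425.532ms (1)
4. 1276.596ms @ 3 + 319.149ms (3/4)
5. 1595.745ms @ 15/4 + 319.149ms (3/4)
6. 1914.894ms @ 9/2 + 91.185ms (3/14)
7. 2006.079ms @ 33/7 + 91.185ms (3/14)
8. 2097.264ms @ 69/14 + 182.371ms (3/7)
9. 2279.635ms @ 75/14 + 91.185ms (3/14)
10. 2370.821ms @ 39/7 + 91.185ms (3/14)
11. 2462.006ms @ 81/14 + 91.185ms (3/14)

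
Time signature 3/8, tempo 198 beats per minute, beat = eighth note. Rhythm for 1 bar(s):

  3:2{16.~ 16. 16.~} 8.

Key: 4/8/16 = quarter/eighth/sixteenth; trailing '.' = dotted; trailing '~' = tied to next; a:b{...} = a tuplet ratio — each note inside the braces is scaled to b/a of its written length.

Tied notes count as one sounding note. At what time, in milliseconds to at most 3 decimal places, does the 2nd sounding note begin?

1. 0.0ms @ 0 + 303.03ms (1)
2. 303.03ms @ 1 + 606.061ms (2)

note 2 onset = 1b = 303.03ms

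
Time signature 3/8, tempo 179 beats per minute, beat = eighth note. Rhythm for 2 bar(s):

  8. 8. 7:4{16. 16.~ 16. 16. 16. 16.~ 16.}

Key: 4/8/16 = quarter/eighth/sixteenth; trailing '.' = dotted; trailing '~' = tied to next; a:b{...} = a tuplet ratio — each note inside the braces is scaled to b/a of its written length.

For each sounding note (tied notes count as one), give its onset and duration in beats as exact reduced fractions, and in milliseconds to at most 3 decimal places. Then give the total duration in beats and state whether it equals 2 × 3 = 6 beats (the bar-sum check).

1) 0.0ms=0b +502.793ms=3/2b
2) 502.793ms=3/2b +502.793ms=3/2b
3) 1005.587ms=3b +143.655ms=3/7b
4) 1149.242ms=24/7b +287.31ms=6/7b
5) 1436.552ms=30/7b +143.655ms=3/7b
6) 1580.208ms=33/7b +143.655ms=3/7b
7) 1723.863ms=36/7b +287.31ms=6/7b
Σ=6b of 6 (179bpm 3/8) — PASS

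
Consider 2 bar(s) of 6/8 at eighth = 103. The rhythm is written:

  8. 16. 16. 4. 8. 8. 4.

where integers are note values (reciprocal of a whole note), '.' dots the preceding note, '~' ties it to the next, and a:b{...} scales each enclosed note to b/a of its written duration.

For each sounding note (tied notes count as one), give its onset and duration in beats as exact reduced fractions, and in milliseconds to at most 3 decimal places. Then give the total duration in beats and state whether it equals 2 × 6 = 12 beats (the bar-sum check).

1) 0.0ms=0b +873.786ms=3/2b
2) 873.786ms=3/2b +436.893ms=3/4b
3) 1310.68ms=9/4b +436.893ms=3/4b
4) 1747.573ms=3b +1747.573ms=3b
5) 3495.146ms=6b +873.786ms=3/2b
6) 4368.932ms=15/2b +873.786ms=3/2b
7) 5242.718ms=9b +1747.573ms=3b
Σ=12b of 12 (103bpm 6/8) — PASS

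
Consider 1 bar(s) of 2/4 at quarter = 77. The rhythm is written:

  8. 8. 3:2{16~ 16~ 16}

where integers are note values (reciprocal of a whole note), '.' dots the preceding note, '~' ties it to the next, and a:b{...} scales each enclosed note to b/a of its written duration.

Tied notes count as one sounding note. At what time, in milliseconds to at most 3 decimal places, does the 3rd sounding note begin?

note 3 onset = 3/2b = 1168.831ms

1. 0.0ms @ 0 + 584.416ms (3/4)
2. 584.416ms @ 3/4 + 584.416ms (3/4)
3. 1168.831ms @ 3/2 + 389.61ms (1/2)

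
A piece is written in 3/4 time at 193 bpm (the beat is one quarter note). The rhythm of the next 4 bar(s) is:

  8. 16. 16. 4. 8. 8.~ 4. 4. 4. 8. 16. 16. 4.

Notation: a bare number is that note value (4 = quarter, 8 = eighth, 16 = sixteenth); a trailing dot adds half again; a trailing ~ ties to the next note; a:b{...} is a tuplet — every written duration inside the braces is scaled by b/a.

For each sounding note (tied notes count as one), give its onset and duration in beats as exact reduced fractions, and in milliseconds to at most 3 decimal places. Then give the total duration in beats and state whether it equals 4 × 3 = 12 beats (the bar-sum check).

1) 0.0ms=0b +233.161ms=3/4b
2) 233.161ms=3/4b +116.58ms=3/8b
3) 349.741ms=9/8b +116.58ms=3/8b
4) 466.321ms=3/2b +466.321ms=3/2b
5) 932.642ms=3b +233.161ms=3/4b
6) 1165.803ms=15/4b +699.482ms=9/4b
7) 1865.285ms=6b +466.321ms=3/2b
8) 2331.606ms=15/2b +466.321ms=3/2b
9) 2797.927ms=9b +233.161ms=3/4b
10) 3031.088ms=39/4b +116.58ms=3/8b
11) 3147.668ms=81/8b +116.58ms=3/8b
12) 3264.249ms=21/2b +466.321ms=3/2b
Σ=12b of 12 (193bpm 3/4) — PASS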